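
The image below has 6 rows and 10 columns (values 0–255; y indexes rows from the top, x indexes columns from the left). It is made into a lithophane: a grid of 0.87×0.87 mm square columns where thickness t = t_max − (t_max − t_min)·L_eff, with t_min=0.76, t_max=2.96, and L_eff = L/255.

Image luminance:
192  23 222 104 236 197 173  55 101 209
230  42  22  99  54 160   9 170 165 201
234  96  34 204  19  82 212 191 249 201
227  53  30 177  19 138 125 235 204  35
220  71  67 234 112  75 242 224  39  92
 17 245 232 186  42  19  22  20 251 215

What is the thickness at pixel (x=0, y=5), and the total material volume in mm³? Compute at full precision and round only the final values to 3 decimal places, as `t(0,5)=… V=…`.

span = t_max - t_min = 2.96 - 0.76 = 2.200
L(0,5) = 17, L_eff = 17/255 = 0.066667
t(0,5) = 2.96 - 2.200·0.066667 = 2.813
Σt over all 6·10 pixels = 137846/1275 ≈ 108.1145098
V = pitch²·Σt = 0.87²·137846/1275 = 81.832

t(0,5)=2.813 V=81.832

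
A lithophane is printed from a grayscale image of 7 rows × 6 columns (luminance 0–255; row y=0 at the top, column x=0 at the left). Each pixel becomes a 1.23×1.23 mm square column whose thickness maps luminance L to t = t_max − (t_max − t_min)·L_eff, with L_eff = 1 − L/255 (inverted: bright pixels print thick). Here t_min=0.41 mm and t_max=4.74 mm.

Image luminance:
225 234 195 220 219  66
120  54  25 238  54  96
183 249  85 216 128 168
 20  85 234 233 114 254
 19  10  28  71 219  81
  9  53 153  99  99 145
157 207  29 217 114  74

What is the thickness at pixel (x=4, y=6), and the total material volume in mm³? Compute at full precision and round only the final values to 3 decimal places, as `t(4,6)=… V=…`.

t(4,6)=2.346 V=167.319

span = t_max - t_min = 4.74 - 0.41 = 4.330
L(4,6) = 114, L_eff = 1 - 114/255 = 0.552941 (inverted)
t(4,6) = 4.74 - 4.330·0.552941 = 2.346
Σt over all 7·6 pixels = 940059/8500 ≈ 110.5951765
V = pitch²·Σt = 1.23²·940059/8500 = 167.319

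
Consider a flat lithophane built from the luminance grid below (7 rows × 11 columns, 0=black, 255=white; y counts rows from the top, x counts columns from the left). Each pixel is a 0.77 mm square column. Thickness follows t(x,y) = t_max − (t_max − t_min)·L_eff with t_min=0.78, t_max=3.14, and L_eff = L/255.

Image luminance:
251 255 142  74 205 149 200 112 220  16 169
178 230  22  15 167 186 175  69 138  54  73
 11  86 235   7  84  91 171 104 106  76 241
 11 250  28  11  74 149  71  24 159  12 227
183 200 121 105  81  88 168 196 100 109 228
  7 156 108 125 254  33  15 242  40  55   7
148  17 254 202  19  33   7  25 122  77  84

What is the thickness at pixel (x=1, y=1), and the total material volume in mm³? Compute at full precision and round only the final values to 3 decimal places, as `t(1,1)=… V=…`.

span = t_max - t_min = 3.14 - 0.78 = 2.360
L(1,1) = 230, L_eff = 230/255 = 0.901961
t(1,1) = 3.14 - 2.360·0.901961 = 1.011
Σt over all 7·11 pixels = 676043/4250 ≈ 159.0689412
V = pitch²·Σt = 0.77²·676043/4250 = 94.312

t(1,1)=1.011 V=94.312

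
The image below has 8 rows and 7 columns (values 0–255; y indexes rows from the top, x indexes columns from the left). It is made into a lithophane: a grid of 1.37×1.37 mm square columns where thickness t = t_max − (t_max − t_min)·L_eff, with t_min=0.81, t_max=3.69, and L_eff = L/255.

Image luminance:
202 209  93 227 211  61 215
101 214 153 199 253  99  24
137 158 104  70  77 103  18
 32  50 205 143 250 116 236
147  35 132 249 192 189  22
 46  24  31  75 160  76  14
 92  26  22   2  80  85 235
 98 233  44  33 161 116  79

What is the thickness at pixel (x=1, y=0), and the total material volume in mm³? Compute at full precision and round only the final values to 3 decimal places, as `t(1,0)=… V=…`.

t(1,0)=1.330 V=246.707

span = t_max - t_min = 3.69 - 0.81 = 2.880
L(1,0) = 209, L_eff = 209/255 = 0.819608
t(1,0) = 3.69 - 2.880·0.819608 = 1.330
Σt over all 8·7 pixels = 279318/2125 ≈ 131.4437647
V = pitch²·Σt = 1.37²·279318/2125 = 246.707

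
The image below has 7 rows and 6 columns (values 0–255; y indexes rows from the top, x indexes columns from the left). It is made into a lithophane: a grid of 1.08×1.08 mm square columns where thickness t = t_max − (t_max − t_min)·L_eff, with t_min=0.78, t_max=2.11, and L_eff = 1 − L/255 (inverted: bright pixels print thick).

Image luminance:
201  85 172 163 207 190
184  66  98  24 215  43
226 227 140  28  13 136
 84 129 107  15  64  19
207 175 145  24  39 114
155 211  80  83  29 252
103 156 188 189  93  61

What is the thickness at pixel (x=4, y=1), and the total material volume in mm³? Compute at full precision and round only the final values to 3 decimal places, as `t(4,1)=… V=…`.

span = t_max - t_min = 2.11 - 0.78 = 1.330
L(4,1) = 215, L_eff = 1 - 215/255 = 0.156863 (inverted)
t(4,1) = 2.11 - 1.330·0.156863 = 1.901
Σt over all 7·6 pixels = 3038/51 ≈ 59.5686275
V = pitch²·Σt = 1.08²·3038/51 = 69.481

t(4,1)=1.901 V=69.481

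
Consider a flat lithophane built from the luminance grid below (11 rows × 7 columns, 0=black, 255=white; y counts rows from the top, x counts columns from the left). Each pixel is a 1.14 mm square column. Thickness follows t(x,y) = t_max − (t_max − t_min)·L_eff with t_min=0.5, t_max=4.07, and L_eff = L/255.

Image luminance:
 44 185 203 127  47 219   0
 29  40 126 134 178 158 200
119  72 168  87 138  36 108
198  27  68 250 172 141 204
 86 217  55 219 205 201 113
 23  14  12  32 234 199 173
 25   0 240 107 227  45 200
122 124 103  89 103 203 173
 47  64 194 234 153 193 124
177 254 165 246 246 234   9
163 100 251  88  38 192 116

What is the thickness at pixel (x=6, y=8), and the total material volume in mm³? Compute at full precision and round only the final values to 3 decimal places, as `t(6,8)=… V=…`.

span = t_max - t_min = 4.07 - 0.5 = 3.570
L(6,8) = 124, L_eff = 124/255 = 0.486275
t(6,8) = 4.07 - 3.570·0.486275 = 2.334
Σt over all 11·7 pixels = 169.05
V = pitch²·Σt = 1.14²·169.05 = 219.697

t(6,8)=2.334 V=219.697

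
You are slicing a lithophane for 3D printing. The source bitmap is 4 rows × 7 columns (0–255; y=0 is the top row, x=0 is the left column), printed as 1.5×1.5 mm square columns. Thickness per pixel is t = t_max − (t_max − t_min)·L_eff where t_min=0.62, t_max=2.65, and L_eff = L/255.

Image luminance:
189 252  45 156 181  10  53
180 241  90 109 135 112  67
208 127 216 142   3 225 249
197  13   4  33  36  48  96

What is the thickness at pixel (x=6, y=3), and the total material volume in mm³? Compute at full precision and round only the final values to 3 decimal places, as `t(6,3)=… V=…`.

t(6,3)=1.886 V=105.746

span = t_max - t_min = 2.65 - 0.62 = 2.030
L(6,3) = 96, L_eff = 96/255 = 0.376471
t(6,3) = 2.65 - 2.030·0.376471 = 1.886
Σt over all 4·7 pixels = 46.998
V = pitch²·Σt = 1.5²·46.998 = 105.746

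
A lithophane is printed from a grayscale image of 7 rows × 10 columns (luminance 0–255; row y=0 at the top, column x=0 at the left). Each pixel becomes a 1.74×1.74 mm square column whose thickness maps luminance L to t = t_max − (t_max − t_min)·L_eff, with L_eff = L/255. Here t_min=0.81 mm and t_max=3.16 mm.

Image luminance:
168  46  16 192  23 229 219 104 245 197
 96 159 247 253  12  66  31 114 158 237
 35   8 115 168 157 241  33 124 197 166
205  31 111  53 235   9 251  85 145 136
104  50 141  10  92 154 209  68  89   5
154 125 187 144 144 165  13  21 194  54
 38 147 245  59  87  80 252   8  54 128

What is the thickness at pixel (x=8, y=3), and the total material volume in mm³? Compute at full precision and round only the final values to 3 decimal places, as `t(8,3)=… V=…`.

span = t_max - t_min = 3.16 - 0.81 = 2.350
L(8,3) = 145, L_eff = 145/255 = 0.568627
t(8,3) = 3.16 - 2.350·0.568627 = 1.824
Σt over all 7·10 pixels = 121139/850 ≈ 142.5164706
V = pitch²·Σt = 1.74²·121139/850 = 431.483

t(8,3)=1.824 V=431.483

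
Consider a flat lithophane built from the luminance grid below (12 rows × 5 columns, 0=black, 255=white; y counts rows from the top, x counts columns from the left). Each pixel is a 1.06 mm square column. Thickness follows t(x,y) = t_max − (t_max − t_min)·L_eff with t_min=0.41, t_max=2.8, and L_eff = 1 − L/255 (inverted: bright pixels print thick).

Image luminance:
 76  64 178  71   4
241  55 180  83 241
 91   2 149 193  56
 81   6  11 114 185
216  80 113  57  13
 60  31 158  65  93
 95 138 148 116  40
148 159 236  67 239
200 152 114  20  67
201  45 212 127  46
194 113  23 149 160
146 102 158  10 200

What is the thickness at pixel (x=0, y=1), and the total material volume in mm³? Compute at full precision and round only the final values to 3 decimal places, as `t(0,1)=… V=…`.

t(0,1)=2.669 V=99.167

span = t_max - t_min = 2.8 - 0.41 = 2.390
L(0,1) = 241, L_eff = 1 - 241/255 = 0.054902 (inverted)
t(0,1) = 2.8 - 2.390·0.054902 = 2.669
Σt over all 12·5 pixels = 187549/2125 ≈ 88.2583529
V = pitch²·Σt = 1.06²·187549/2125 = 99.167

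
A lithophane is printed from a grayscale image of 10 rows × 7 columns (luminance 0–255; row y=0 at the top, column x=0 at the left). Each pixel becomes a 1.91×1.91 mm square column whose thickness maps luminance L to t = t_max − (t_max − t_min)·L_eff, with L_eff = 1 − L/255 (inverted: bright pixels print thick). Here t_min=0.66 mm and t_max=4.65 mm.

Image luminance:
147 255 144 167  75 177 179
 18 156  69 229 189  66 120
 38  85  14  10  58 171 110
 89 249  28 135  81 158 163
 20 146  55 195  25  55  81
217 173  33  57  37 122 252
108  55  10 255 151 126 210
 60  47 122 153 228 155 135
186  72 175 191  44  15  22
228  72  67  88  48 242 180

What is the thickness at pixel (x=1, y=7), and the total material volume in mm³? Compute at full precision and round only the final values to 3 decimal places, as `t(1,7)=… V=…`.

t(1,7)=1.395 V=641.924

span = t_max - t_min = 4.65 - 0.66 = 3.990
L(1,7) = 47, L_eff = 1 - 47/255 = 0.815686 (inverted)
t(1,7) = 4.65 - 3.990·0.815686 = 1.395
Σt over all 10·7 pixels = 1495669/8500 ≈ 175.9610588
V = pitch²·Σt = 1.91²·1495669/8500 = 641.924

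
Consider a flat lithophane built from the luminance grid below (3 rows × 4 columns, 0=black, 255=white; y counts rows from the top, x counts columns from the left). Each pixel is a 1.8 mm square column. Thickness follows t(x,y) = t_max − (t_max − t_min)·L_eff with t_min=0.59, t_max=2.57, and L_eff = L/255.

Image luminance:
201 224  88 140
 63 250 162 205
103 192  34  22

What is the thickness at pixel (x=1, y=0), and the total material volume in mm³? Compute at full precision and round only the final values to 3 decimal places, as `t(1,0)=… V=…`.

t(1,0)=0.831 V=57.556

span = t_max - t_min = 2.57 - 0.59 = 1.980
L(1,0) = 224, L_eff = 224/255 = 0.878431
t(1,0) = 2.57 - 1.980·0.878431 = 0.831
Σt over all 3·4 pixels = 37749/2125 ≈ 17.7642353
V = pitch²·Σt = 1.8²·37749/2125 = 57.556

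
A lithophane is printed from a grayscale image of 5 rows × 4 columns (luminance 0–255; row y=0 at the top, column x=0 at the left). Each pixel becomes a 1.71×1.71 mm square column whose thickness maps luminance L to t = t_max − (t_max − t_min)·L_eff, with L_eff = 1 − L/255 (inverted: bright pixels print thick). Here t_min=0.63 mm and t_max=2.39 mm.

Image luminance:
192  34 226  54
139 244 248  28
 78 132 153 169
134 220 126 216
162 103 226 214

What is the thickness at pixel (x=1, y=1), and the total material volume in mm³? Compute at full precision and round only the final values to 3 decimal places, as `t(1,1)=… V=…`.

span = t_max - t_min = 2.39 - 0.63 = 1.760
L(1,1) = 244, L_eff = 1 - 244/255 = 0.043137 (inverted)
t(1,1) = 2.39 - 1.760·0.043137 = 2.314
Σt over all 5·4 pixels = 216637/6375 ≈ 33.9822745
V = pitch²·Σt = 1.71²·216637/6375 = 99.368

t(1,1)=2.314 V=99.368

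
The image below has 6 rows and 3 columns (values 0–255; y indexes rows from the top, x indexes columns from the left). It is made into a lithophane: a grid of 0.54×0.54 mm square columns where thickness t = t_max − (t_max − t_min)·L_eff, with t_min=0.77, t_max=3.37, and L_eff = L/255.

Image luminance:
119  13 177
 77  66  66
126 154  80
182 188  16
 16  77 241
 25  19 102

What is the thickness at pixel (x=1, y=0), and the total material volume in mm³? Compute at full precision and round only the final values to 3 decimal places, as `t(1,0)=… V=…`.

t(1,0)=3.237 V=12.503

span = t_max - t_min = 3.37 - 0.77 = 2.600
L(1,0) = 13, L_eff = 13/255 = 0.050980
t(1,0) = 3.37 - 2.600·0.050980 = 3.237
Σt over all 6·3 pixels = 109339/2550 ≈ 42.8780392
V = pitch²·Σt = 0.54²·109339/2550 = 12.503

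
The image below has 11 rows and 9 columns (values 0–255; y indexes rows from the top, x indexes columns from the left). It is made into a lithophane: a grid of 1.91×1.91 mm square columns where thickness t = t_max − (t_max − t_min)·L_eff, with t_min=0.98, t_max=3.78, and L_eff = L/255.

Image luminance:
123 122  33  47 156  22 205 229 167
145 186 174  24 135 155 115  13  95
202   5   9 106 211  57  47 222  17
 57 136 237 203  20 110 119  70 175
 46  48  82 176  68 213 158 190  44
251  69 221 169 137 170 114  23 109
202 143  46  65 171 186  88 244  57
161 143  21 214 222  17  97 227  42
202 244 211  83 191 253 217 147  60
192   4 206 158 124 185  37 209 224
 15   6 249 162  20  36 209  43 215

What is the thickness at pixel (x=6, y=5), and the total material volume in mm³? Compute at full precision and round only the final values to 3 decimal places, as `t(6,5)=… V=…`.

t(6,5)=2.528 V=857.062

span = t_max - t_min = 3.78 - 0.98 = 2.800
L(6,5) = 114, L_eff = 114/255 = 0.447059
t(6,5) = 3.78 - 2.800·0.447059 = 2.528
Σt over all 11·9 pixels = 599081/2550 ≈ 234.9337255
V = pitch²·Σt = 1.91²·599081/2550 = 857.062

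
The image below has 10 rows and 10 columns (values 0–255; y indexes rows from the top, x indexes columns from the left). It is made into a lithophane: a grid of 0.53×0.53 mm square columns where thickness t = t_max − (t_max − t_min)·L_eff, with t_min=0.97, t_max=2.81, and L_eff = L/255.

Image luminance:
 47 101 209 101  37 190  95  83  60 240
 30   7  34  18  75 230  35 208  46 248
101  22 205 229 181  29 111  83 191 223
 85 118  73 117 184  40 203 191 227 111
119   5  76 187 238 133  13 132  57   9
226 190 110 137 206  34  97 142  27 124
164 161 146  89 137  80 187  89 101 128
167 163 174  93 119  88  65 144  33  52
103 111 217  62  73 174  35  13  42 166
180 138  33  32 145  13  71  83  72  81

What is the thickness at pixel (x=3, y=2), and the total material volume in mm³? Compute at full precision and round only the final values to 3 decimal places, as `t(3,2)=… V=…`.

span = t_max - t_min = 2.81 - 0.97 = 1.840
L(3,2) = 229, L_eff = 229/255 = 0.898039
t(3,2) = 2.81 - 1.840·0.898039 = 1.158
Σt over all 10·10 pixels = 423797/2125 ≈ 199.4338824
V = pitch²·Σt = 0.53²·423797/2125 = 56.021

t(3,2)=1.158 V=56.021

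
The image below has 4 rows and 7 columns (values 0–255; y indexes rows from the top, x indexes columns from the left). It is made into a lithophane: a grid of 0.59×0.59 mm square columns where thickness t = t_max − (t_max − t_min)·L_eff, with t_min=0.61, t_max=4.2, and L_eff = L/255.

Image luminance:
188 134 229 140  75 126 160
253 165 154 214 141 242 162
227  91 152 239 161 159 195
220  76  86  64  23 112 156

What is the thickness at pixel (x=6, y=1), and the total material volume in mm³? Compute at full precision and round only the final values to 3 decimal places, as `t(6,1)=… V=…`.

span = t_max - t_min = 4.2 - 0.61 = 3.590
L(6,1) = 162, L_eff = 162/255 = 0.635294
t(6,1) = 4.2 - 3.590·0.635294 = 1.919
Σt over all 4·7 pixels = 119942/2125 ≈ 56.4432941
V = pitch²·Σt = 0.59²·119942/2125 = 19.648

t(6,1)=1.919 V=19.648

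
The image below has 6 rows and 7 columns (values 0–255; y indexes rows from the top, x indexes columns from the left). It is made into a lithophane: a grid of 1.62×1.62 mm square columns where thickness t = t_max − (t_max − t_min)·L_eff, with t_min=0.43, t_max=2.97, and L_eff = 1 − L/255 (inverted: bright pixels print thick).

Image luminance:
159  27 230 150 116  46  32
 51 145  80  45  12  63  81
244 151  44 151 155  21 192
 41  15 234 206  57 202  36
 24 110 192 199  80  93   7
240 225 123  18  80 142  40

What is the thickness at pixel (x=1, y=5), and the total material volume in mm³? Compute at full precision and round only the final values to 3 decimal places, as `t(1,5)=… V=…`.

t(1,5)=2.671 V=166.574

span = t_max - t_min = 2.97 - 0.43 = 2.540
L(1,5) = 225, L_eff = 1 - 225/255 = 0.117647 (inverted)
t(1,5) = 2.97 - 2.540·0.117647 = 2.671
Σt over all 6·7 pixels = 404629/6375 ≈ 63.4712157
V = pitch²·Σt = 1.62²·404629/6375 = 166.574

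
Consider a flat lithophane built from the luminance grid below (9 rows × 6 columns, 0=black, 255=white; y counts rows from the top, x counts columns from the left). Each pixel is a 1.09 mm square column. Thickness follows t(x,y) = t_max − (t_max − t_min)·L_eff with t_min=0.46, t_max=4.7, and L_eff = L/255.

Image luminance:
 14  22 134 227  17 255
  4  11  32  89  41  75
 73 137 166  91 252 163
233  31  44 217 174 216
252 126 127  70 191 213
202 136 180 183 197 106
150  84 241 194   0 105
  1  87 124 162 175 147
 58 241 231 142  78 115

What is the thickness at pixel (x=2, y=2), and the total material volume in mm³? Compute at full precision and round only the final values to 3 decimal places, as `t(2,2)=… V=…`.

t(2,2)=1.940 V=162.543

span = t_max - t_min = 4.7 - 0.46 = 4.240
L(2,2) = 166, L_eff = 166/255 = 0.650980
t(2,2) = 4.7 - 4.240·0.650980 = 1.940
Σt over all 9·6 pixels = 872159/6375 ≈ 136.8092549
V = pitch²·Σt = 1.09²·872159/6375 = 162.543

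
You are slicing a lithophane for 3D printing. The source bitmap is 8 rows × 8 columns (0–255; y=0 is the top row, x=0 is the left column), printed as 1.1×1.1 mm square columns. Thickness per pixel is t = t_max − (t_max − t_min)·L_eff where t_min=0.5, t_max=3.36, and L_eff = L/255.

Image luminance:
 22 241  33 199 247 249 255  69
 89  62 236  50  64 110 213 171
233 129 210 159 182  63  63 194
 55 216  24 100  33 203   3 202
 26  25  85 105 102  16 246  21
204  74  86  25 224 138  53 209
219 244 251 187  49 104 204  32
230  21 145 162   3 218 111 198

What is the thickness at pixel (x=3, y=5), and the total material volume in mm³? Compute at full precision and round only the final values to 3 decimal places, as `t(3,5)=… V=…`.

t(3,5)=3.080 V=146.256

span = t_max - t_min = 3.36 - 0.5 = 2.860
L(3,5) = 25, L_eff = 25/255 = 0.098039
t(3,5) = 3.36 - 2.860·0.098039 = 3.080
Σt over all 8·8 pixels = 770566/6375 ≈ 120.8730980
V = pitch²·Σt = 1.1²·770566/6375 = 146.256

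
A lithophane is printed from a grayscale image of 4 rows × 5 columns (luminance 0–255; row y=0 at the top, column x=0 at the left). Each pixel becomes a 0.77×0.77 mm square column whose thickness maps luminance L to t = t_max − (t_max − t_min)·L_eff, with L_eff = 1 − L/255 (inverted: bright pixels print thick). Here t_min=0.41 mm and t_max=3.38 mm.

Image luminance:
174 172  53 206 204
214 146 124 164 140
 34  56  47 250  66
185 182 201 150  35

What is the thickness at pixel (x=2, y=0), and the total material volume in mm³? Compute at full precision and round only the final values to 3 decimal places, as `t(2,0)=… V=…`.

span = t_max - t_min = 3.38 - 0.41 = 2.970
L(2,0) = 53, L_eff = 1 - 53/255 = 0.792157 (inverted)
t(2,0) = 3.38 - 2.970·0.792157 = 1.027
Σt over all 4·5 pixels = 347197/8500 ≈ 40.8467059
V = pitch²·Σt = 0.77²·347197/8500 = 24.218

t(2,0)=1.027 V=24.218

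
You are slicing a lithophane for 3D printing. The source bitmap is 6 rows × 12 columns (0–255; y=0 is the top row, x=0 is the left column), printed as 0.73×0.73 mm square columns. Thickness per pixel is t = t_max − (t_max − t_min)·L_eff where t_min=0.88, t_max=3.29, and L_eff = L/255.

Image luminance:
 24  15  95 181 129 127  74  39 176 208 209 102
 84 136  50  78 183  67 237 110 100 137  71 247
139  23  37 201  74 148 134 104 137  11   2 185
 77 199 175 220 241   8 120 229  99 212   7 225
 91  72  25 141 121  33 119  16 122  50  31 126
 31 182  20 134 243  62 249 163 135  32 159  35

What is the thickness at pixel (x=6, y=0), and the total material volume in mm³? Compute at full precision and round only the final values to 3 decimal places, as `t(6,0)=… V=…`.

span = t_max - t_min = 3.29 - 0.88 = 2.410
L(6,0) = 74, L_eff = 74/255 = 0.290196
t(6,0) = 3.29 - 2.410·0.290196 = 2.591
Σt over all 6·12 pixels = 2022721/12750 ≈ 158.6447843
V = pitch²·Σt = 0.73²·2022721/12750 = 84.542

t(6,0)=2.591 V=84.542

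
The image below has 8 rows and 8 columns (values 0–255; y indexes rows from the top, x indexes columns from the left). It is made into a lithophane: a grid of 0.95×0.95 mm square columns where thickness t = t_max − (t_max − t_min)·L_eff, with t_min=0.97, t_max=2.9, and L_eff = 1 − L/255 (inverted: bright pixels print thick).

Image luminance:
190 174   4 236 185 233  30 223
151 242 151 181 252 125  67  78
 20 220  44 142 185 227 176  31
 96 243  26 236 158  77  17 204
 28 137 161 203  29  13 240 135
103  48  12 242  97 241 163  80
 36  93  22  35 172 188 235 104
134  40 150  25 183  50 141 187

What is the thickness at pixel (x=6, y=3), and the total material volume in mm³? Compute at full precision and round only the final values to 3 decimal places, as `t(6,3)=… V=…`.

span = t_max - t_min = 2.9 - 0.97 = 1.930
L(6,3) = 17, L_eff = 1 - 17/255 = 0.933333 (inverted)
t(6,3) = 2.9 - 1.930·0.933333 = 1.099
Σt over all 8·8 pixels = 3194783/25500 ≈ 125.2856078
V = pitch²·Σt = 0.95²·3194783/25500 = 113.070

t(6,3)=1.099 V=113.070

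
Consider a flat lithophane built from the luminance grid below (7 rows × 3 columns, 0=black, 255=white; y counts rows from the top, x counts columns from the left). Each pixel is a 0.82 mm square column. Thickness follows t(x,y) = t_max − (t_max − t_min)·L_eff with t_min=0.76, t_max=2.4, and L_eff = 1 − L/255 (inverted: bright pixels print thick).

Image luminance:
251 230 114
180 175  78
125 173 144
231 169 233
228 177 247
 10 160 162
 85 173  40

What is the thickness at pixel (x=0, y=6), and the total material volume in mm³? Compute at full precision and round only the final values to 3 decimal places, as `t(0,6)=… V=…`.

span = t_max - t_min = 2.4 - 0.76 = 1.640
L(0,6) = 85, L_eff = 1 - 85/255 = 0.666667 (inverted)
t(0,6) = 2.4 - 1.640·0.666667 = 1.307
Σt over all 7·3 pixels = 48106/1275 ≈ 37.7301961
V = pitch²·Σt = 0.82²·48106/1275 = 25.370

t(0,6)=1.307 V=25.370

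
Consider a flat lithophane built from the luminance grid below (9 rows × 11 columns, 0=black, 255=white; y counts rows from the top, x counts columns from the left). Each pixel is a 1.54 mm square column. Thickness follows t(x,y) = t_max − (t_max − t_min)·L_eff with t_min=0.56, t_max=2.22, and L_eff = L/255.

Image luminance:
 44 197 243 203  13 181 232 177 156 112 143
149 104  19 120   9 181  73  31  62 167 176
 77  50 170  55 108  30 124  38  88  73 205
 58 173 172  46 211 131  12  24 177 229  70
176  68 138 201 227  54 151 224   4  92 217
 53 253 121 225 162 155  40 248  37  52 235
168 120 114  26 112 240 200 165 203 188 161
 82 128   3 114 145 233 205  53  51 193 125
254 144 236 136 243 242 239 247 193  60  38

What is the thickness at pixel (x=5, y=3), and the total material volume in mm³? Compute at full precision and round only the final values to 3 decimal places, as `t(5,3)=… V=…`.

t(5,3)=1.367 V=315.788

span = t_max - t_min = 2.22 - 0.56 = 1.660
L(5,3) = 131, L_eff = 131/255 = 0.513725
t(5,3) = 2.22 - 1.660·0.513725 = 1.367
Σt over all 9·11 pixels = 848857/6375 ≈ 133.1540392
V = pitch²·Σt = 1.54²·848857/6375 = 315.788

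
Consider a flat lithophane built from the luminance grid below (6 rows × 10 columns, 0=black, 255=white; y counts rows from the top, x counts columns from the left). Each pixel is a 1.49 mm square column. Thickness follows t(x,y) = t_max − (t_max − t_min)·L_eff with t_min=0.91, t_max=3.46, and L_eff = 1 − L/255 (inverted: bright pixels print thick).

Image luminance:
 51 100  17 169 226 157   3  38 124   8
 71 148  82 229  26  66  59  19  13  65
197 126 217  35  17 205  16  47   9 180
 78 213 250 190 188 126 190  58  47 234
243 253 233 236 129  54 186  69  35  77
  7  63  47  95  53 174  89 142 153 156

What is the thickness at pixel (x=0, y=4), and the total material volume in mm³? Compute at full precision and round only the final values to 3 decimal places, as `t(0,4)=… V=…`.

span = t_max - t_min = 3.46 - 0.91 = 2.550
L(0,4) = 243, L_eff = 1 - 243/255 = 0.047059 (inverted)
t(0,4) = 3.46 - 2.550·0.047059 = 3.340
Σt over all 6·10 pixels = 122.48
V = pitch²·Σt = 1.49²·122.48 = 271.918

t(0,4)=3.340 V=271.918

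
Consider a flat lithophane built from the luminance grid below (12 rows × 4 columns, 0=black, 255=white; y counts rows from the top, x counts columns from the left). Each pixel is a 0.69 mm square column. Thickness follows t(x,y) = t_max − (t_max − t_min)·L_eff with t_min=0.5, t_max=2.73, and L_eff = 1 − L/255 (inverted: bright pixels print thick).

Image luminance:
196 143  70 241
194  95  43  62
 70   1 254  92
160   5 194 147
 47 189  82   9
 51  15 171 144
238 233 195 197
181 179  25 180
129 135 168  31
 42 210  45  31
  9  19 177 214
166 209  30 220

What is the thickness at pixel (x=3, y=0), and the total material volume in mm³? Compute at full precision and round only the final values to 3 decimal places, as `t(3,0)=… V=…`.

t(3,0)=2.608 V=36.150

span = t_max - t_min = 2.73 - 0.5 = 2.230
L(3,0) = 241, L_eff = 1 - 241/255 = 0.054902 (inverted)
t(3,0) = 2.73 - 2.230·0.054902 = 2.608
Σt over all 12·4 pixels = 968087/12750 ≈ 75.9283922
V = pitch²·Σt = 0.69²·968087/12750 = 36.150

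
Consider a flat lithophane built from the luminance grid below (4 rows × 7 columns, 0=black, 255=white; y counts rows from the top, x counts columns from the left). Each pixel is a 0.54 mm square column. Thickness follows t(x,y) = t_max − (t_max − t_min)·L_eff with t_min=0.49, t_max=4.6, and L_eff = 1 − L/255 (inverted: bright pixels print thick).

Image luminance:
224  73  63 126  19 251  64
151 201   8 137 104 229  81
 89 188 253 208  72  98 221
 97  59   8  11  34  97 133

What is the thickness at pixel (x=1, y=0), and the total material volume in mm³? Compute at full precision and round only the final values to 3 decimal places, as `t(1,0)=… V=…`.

t(1,0)=1.667 V=19.506

span = t_max - t_min = 4.6 - 0.49 = 4.110
L(1,0) = 73, L_eff = 1 - 73/255 = 0.713725 (inverted)
t(1,0) = 4.6 - 4.110·0.713725 = 1.667
Σt over all 4·7 pixels = 568583/8500 ≈ 66.8921176
V = pitch²·Σt = 0.54²·568583/8500 = 19.506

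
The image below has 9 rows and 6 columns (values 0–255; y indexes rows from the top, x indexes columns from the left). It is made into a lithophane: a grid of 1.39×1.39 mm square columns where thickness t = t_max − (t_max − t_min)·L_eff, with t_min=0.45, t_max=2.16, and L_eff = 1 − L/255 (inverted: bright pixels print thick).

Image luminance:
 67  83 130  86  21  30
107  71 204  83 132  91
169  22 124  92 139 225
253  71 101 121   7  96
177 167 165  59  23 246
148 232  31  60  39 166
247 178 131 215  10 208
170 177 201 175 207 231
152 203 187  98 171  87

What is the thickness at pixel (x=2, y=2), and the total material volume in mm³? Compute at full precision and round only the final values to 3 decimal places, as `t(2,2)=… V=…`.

t(2,2)=1.282 V=138.759

span = t_max - t_min = 2.16 - 0.45 = 1.710
L(2,2) = 124, L_eff = 1 - 124/255 = 0.513725 (inverted)
t(2,2) = 2.16 - 1.710·0.513725 = 1.282
Σt over all 9·6 pixels = 152613/2125 ≈ 71.8178824
V = pitch²·Σt = 1.39²·152613/2125 = 138.759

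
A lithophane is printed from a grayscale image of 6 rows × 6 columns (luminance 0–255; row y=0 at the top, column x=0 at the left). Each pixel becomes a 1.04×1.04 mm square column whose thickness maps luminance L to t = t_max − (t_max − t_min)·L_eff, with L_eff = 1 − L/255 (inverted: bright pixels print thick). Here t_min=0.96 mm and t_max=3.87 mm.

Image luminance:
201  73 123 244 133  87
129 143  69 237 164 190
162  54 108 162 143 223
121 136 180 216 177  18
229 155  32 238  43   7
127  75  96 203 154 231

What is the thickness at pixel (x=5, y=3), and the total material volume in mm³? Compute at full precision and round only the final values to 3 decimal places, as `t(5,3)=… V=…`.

t(5,3)=1.165 V=100.119

span = t_max - t_min = 3.87 - 0.96 = 2.910
L(5,3) = 18, L_eff = 1 - 18/255 = 0.929412 (inverted)
t(5,3) = 3.87 - 2.910·0.929412 = 1.165
Σt over all 6·6 pixels = 92.566
V = pitch²·Σt = 1.04²·92.566 = 100.119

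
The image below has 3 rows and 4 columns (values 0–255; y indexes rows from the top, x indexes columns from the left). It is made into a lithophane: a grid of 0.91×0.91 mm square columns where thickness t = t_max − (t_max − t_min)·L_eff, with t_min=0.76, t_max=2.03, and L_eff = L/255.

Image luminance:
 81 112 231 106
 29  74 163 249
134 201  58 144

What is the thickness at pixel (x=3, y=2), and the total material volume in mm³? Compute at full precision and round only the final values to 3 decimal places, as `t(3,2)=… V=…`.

span = t_max - t_min = 2.03 - 0.76 = 1.270
L(3,2) = 144, L_eff = 144/255 = 0.564706
t(3,2) = 2.03 - 1.270·0.564706 = 1.313
Σt over all 3·4 pixels = 210133/12750 ≈ 16.4810196
V = pitch²·Σt = 0.91²·210133/12750 = 13.648

t(3,2)=1.313 V=13.648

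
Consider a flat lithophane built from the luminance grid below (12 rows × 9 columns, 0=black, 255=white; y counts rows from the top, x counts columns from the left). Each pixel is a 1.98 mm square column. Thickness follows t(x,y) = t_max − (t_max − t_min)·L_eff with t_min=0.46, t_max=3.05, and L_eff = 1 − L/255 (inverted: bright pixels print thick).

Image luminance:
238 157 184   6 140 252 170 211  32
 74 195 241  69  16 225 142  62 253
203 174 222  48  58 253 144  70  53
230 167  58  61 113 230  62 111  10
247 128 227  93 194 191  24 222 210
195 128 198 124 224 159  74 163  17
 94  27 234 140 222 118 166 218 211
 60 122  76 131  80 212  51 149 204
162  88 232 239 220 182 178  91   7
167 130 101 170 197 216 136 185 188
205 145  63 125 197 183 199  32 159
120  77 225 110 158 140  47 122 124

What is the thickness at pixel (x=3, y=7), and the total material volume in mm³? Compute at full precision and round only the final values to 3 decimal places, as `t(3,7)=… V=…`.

span = t_max - t_min = 3.05 - 0.46 = 2.590
L(3,7) = 131, L_eff = 1 - 131/255 = 0.486275 (inverted)
t(3,7) = 3.05 - 2.590·0.486275 = 1.791
Σt over all 12·9 pixels = 5303873/25500 ≈ 207.9950196
V = pitch²·Σt = 1.98²·5303873/25500 = 815.424

t(3,7)=1.791 V=815.424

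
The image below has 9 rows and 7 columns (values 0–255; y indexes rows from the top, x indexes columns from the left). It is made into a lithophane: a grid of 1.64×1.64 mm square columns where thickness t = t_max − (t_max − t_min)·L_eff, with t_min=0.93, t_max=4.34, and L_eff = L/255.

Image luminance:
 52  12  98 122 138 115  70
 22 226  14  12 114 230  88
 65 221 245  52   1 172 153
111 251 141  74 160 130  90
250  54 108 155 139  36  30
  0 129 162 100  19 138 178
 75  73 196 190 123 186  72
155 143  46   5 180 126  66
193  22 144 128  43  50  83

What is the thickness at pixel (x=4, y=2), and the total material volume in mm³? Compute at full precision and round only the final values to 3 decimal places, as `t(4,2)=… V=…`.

span = t_max - t_min = 4.34 - 0.93 = 3.410
L(4,2) = 1, L_eff = 1/255 = 0.003922
t(4,2) = 4.34 - 3.410·0.003922 = 4.327
Σt over all 9·7 pixels = 2296697/12750 ≈ 180.1330980
V = pitch²·Σt = 1.64²·2296697/12750 = 484.486

t(4,2)=4.327 V=484.486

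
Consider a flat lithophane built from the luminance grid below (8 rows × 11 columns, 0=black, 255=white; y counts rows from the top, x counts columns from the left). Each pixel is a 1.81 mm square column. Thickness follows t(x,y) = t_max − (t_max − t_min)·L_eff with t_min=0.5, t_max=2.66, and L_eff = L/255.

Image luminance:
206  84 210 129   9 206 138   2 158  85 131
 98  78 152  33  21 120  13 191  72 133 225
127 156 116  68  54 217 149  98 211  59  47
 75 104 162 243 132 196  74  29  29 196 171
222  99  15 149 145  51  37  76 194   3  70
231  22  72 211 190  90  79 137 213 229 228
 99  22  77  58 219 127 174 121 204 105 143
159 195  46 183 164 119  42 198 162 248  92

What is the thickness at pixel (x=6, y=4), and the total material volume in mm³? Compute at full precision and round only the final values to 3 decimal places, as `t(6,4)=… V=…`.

t(6,4)=2.347 V=463.640

span = t_max - t_min = 2.66 - 0.5 = 2.160
L(6,4) = 37, L_eff = 37/255 = 0.145098
t(6,4) = 2.66 - 2.160·0.145098 = 2.347
Σt over all 8·11 pixels = 300734/2125 ≈ 141.5218824
V = pitch²·Σt = 1.81²·300734/2125 = 463.640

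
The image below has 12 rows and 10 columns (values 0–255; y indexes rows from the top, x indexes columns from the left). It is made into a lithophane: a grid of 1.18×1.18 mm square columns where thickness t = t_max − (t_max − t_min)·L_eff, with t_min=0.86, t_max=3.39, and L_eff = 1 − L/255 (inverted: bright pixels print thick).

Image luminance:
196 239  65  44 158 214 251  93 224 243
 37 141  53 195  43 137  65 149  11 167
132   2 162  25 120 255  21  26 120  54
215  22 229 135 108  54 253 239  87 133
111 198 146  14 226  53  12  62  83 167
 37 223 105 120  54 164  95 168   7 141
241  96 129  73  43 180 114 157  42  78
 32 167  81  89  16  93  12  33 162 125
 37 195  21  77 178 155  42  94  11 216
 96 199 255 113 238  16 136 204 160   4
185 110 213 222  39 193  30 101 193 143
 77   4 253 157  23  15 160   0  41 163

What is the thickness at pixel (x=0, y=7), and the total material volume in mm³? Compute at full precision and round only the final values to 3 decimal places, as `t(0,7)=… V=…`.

t(0,7)=1.177 V=337.586

span = t_max - t_min = 3.39 - 0.86 = 2.530
L(0,7) = 32, L_eff = 1 - 32/255 = 0.874510 (inverted)
t(0,7) = 3.39 - 2.530·0.874510 = 1.177
Σt over all 12·10 pixels = 1236491/5100 ≈ 242.4492157
V = pitch²·Σt = 1.18²·1236491/5100 = 337.586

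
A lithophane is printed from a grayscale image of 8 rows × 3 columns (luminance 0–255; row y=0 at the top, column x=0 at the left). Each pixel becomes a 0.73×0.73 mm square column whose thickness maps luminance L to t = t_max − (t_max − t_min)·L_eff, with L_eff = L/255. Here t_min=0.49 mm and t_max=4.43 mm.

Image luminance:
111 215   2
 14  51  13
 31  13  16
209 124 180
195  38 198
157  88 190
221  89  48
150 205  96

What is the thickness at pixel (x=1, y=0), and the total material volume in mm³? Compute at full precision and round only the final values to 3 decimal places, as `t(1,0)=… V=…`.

span = t_max - t_min = 4.43 - 0.49 = 3.940
L(1,0) = 215, L_eff = 215/255 = 0.843137
t(1,0) = 4.43 - 3.940·0.843137 = 1.108
Σt over all 8·3 pixels = 416371/6375 ≈ 65.3130980
V = pitch²·Σt = 0.73²·416371/6375 = 34.805

t(1,0)=1.108 V=34.805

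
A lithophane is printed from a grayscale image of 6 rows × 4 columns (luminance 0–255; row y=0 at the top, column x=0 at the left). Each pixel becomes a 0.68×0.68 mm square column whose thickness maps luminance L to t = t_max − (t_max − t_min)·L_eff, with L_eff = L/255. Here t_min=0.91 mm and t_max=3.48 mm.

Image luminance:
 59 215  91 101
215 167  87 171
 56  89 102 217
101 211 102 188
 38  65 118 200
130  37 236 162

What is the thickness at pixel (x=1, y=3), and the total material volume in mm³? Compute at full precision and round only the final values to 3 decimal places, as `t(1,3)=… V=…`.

t(1,3)=1.353 V=23.903

span = t_max - t_min = 3.48 - 0.91 = 2.570
L(1,3) = 211, L_eff = 211/255 = 0.827451
t(1,3) = 3.48 - 2.570·0.827451 = 1.353
Σt over all 6·4 pixels = 659077/12750 ≈ 51.6923137
V = pitch²·Σt = 0.68²·659077/12750 = 23.903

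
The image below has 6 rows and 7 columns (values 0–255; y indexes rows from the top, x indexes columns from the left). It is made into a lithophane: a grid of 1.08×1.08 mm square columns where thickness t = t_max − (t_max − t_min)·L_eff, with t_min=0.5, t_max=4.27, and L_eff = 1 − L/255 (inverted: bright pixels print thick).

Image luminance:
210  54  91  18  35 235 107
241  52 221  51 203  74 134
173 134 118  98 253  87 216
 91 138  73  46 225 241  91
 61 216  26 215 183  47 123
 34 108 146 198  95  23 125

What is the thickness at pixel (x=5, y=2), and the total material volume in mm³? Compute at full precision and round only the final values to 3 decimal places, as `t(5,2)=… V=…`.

span = t_max - t_min = 4.27 - 0.5 = 3.770
L(5,2) = 87, L_eff = 1 - 87/255 = 0.658824 (inverted)
t(5,2) = 4.27 - 3.770·0.658824 = 1.786
Σt over all 6·7 pixels = 84579/850 ≈ 99.5047059
V = pitch²·Σt = 1.08²·84579/850 = 116.062

t(5,2)=1.786 V=116.062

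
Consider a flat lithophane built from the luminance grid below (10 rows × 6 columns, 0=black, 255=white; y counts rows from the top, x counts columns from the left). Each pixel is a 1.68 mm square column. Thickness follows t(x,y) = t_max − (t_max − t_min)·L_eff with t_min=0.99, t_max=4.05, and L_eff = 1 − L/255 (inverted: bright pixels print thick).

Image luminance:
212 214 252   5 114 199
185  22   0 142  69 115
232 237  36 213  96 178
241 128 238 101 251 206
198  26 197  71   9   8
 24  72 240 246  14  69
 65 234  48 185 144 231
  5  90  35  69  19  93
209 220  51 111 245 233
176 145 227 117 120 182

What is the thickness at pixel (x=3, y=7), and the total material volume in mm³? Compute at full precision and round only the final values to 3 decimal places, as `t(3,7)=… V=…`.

span = t_max - t_min = 4.05 - 0.99 = 3.060
L(3,7) = 69, L_eff = 1 - 69/255 = 0.729412 (inverted)
t(3,7) = 4.05 - 3.060·0.729412 = 1.818
Σt over all 10·6 pixels = 156.768
V = pitch²·Σt = 1.68²·156.768 = 442.462

t(3,7)=1.818 V=442.462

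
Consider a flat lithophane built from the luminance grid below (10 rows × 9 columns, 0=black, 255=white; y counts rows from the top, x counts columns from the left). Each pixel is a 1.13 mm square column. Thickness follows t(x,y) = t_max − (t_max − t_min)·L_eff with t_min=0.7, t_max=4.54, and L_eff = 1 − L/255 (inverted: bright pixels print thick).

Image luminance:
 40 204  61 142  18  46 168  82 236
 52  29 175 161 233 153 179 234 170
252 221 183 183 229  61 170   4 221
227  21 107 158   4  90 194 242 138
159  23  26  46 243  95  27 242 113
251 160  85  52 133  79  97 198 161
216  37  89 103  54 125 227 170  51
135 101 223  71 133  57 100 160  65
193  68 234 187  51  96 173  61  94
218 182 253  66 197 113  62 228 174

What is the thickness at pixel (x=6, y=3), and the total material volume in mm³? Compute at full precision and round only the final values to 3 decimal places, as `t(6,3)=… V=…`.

span = t_max - t_min = 4.54 - 0.7 = 3.840
L(6,3) = 194, L_eff = 1 - 194/255 = 0.239216 (inverted)
t(6,3) = 4.54 - 3.840·0.239216 = 3.621
Σt over all 10·9 pixels = 103863/425 ≈ 244.3835294
V = pitch²·Σt = 1.13²·103863/425 = 312.053

t(6,3)=3.621 V=312.053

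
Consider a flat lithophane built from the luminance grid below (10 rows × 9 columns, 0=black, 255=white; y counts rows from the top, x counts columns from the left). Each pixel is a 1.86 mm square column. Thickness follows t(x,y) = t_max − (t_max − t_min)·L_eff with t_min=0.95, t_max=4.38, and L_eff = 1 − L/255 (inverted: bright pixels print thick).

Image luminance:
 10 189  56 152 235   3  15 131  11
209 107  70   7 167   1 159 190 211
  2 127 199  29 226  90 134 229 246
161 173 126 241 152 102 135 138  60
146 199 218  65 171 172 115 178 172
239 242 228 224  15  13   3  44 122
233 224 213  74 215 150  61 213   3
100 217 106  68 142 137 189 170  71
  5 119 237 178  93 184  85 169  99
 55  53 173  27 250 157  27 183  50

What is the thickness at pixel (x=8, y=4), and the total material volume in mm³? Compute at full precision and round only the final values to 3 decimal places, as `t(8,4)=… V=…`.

span = t_max - t_min = 4.38 - 0.95 = 3.430
L(8,4) = 172, L_eff = 1 - 172/255 = 0.325490 (inverted)
t(8,4) = 4.38 - 3.430·0.325490 = 3.264
Σt over all 10·9 pixels = 6223877/25500 ≈ 244.0736078
V = pitch²·Σt = 1.86²·6223877/25500 = 844.397

t(8,4)=3.264 V=844.397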